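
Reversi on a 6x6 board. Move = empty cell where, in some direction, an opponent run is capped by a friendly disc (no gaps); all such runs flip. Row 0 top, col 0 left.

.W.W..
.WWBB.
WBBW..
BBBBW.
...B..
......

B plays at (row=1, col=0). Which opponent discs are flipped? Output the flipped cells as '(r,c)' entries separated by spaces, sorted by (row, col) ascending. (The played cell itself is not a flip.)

Dir NW: edge -> no flip
Dir N: first cell '.' (not opp) -> no flip
Dir NE: opp run (0,1), next=edge -> no flip
Dir W: edge -> no flip
Dir E: opp run (1,1) (1,2) capped by B -> flip
Dir SW: edge -> no flip
Dir S: opp run (2,0) capped by B -> flip
Dir SE: first cell 'B' (not opp) -> no flip

Answer: (1,1) (1,2) (2,0)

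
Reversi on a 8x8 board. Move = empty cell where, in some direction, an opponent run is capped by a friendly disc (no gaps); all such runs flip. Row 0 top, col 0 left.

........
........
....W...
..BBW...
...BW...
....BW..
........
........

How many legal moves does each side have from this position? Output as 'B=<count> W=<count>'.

Answer: B=7 W=6

Derivation:
-- B to move --
(1,3): no bracket -> illegal
(1,4): flips 3 -> legal
(1,5): flips 1 -> legal
(2,3): no bracket -> illegal
(2,5): flips 1 -> legal
(3,5): flips 1 -> legal
(4,5): flips 1 -> legal
(4,6): no bracket -> illegal
(5,3): no bracket -> illegal
(5,6): flips 1 -> legal
(6,4): no bracket -> illegal
(6,5): no bracket -> illegal
(6,6): flips 2 -> legal
B mobility = 7
-- W to move --
(2,1): no bracket -> illegal
(2,2): flips 1 -> legal
(2,3): no bracket -> illegal
(3,1): flips 2 -> legal
(4,1): no bracket -> illegal
(4,2): flips 2 -> legal
(4,5): no bracket -> illegal
(5,2): flips 1 -> legal
(5,3): flips 1 -> legal
(6,3): no bracket -> illegal
(6,4): flips 1 -> legal
(6,5): no bracket -> illegal
W mobility = 6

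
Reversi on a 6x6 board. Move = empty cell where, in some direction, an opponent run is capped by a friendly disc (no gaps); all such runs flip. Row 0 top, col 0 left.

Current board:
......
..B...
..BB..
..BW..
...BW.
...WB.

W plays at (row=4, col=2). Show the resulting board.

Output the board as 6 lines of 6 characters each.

Answer: ......
..B...
..BB..
..BW..
..WWW.
...WB.

Derivation:
Place W at (4,2); scan 8 dirs for brackets.
Dir NW: first cell '.' (not opp) -> no flip
Dir N: opp run (3,2) (2,2) (1,2), next='.' -> no flip
Dir NE: first cell 'W' (not opp) -> no flip
Dir W: first cell '.' (not opp) -> no flip
Dir E: opp run (4,3) capped by W -> flip
Dir SW: first cell '.' (not opp) -> no flip
Dir S: first cell '.' (not opp) -> no flip
Dir SE: first cell 'W' (not opp) -> no flip
All flips: (4,3)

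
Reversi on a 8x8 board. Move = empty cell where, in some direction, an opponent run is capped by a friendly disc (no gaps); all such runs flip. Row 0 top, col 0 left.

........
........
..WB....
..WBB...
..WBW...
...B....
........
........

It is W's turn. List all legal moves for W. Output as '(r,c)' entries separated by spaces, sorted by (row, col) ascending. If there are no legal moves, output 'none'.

Answer: (1,4) (2,4) (3,5) (5,4) (6,2) (6,4)

Derivation:
(1,2): no bracket -> illegal
(1,3): no bracket -> illegal
(1,4): flips 1 -> legal
(2,4): flips 3 -> legal
(2,5): no bracket -> illegal
(3,5): flips 2 -> legal
(4,5): no bracket -> illegal
(5,2): no bracket -> illegal
(5,4): flips 1 -> legal
(6,2): flips 1 -> legal
(6,3): no bracket -> illegal
(6,4): flips 1 -> legal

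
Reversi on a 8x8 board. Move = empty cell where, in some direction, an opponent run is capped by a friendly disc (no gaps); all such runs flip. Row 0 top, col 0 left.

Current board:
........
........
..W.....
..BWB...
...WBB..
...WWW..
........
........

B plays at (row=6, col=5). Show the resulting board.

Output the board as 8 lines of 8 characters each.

Place B at (6,5); scan 8 dirs for brackets.
Dir NW: opp run (5,4) (4,3) capped by B -> flip
Dir N: opp run (5,5) capped by B -> flip
Dir NE: first cell '.' (not opp) -> no flip
Dir W: first cell '.' (not opp) -> no flip
Dir E: first cell '.' (not opp) -> no flip
Dir SW: first cell '.' (not opp) -> no flip
Dir S: first cell '.' (not opp) -> no flip
Dir SE: first cell '.' (not opp) -> no flip
All flips: (4,3) (5,4) (5,5)

Answer: ........
........
..W.....
..BWB...
...BBB..
...WBB..
.....B..
........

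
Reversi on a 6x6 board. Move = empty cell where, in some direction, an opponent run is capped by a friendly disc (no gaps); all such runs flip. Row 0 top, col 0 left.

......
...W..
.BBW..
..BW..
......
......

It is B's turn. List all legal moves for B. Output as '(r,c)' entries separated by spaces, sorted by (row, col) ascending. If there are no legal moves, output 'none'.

Answer: (0,4) (1,4) (2,4) (3,4) (4,4)

Derivation:
(0,2): no bracket -> illegal
(0,3): no bracket -> illegal
(0,4): flips 1 -> legal
(1,2): no bracket -> illegal
(1,4): flips 1 -> legal
(2,4): flips 1 -> legal
(3,4): flips 1 -> legal
(4,2): no bracket -> illegal
(4,3): no bracket -> illegal
(4,4): flips 1 -> legal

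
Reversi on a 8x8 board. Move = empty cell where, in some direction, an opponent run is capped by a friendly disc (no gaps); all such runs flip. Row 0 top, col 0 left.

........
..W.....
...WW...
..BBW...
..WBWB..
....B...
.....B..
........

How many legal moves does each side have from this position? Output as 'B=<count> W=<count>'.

Answer: B=10 W=8

Derivation:
-- B to move --
(0,1): flips 3 -> legal
(0,2): no bracket -> illegal
(0,3): no bracket -> illegal
(1,1): no bracket -> illegal
(1,3): flips 1 -> legal
(1,4): flips 4 -> legal
(1,5): flips 1 -> legal
(2,1): no bracket -> illegal
(2,2): no bracket -> illegal
(2,5): flips 1 -> legal
(3,1): no bracket -> illegal
(3,5): flips 1 -> legal
(4,1): flips 1 -> legal
(5,1): flips 1 -> legal
(5,2): flips 1 -> legal
(5,3): no bracket -> illegal
(5,5): flips 1 -> legal
B mobility = 10
-- W to move --
(2,1): no bracket -> illegal
(2,2): flips 2 -> legal
(3,1): flips 2 -> legal
(3,5): no bracket -> illegal
(3,6): no bracket -> illegal
(4,1): flips 1 -> legal
(4,6): flips 1 -> legal
(5,2): flips 1 -> legal
(5,3): flips 2 -> legal
(5,5): no bracket -> illegal
(5,6): flips 1 -> legal
(6,3): no bracket -> illegal
(6,4): flips 1 -> legal
(6,6): no bracket -> illegal
(7,4): no bracket -> illegal
(7,5): no bracket -> illegal
(7,6): no bracket -> illegal
W mobility = 8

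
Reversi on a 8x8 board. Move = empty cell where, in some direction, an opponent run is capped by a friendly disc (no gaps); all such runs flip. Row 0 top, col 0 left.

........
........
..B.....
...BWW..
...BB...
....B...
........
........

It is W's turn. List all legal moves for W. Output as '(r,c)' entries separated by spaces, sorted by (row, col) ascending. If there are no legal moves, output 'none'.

Answer: (3,2) (5,2) (5,3) (6,4)

Derivation:
(1,1): no bracket -> illegal
(1,2): no bracket -> illegal
(1,3): no bracket -> illegal
(2,1): no bracket -> illegal
(2,3): no bracket -> illegal
(2,4): no bracket -> illegal
(3,1): no bracket -> illegal
(3,2): flips 1 -> legal
(4,2): no bracket -> illegal
(4,5): no bracket -> illegal
(5,2): flips 1 -> legal
(5,3): flips 1 -> legal
(5,5): no bracket -> illegal
(6,3): no bracket -> illegal
(6,4): flips 2 -> legal
(6,5): no bracket -> illegal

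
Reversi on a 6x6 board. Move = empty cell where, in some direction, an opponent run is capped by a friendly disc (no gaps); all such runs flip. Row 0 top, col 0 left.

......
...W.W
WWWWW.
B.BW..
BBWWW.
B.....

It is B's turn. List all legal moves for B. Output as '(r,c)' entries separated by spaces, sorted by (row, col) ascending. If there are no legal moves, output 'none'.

(0,2): no bracket -> illegal
(0,3): no bracket -> illegal
(0,4): no bracket -> illegal
(0,5): no bracket -> illegal
(1,0): flips 2 -> legal
(1,1): no bracket -> illegal
(1,2): flips 2 -> legal
(1,4): flips 1 -> legal
(2,5): no bracket -> illegal
(3,1): no bracket -> illegal
(3,4): flips 1 -> legal
(3,5): no bracket -> illegal
(4,5): flips 3 -> legal
(5,1): no bracket -> illegal
(5,2): flips 1 -> legal
(5,3): no bracket -> illegal
(5,4): flips 1 -> legal
(5,5): no bracket -> illegal

Answer: (1,0) (1,2) (1,4) (3,4) (4,5) (5,2) (5,4)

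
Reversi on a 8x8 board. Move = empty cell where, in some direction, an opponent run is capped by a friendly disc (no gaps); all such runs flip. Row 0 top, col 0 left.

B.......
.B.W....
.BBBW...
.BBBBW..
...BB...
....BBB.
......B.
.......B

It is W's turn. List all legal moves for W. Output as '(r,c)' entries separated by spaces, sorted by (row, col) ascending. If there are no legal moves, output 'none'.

(0,1): no bracket -> illegal
(0,2): no bracket -> illegal
(1,0): no bracket -> illegal
(1,2): no bracket -> illegal
(1,4): no bracket -> illegal
(2,0): flips 3 -> legal
(2,5): no bracket -> illegal
(3,0): flips 4 -> legal
(4,0): flips 2 -> legal
(4,1): no bracket -> illegal
(4,2): flips 1 -> legal
(4,5): no bracket -> illegal
(4,6): no bracket -> illegal
(4,7): no bracket -> illegal
(5,2): no bracket -> illegal
(5,3): flips 4 -> legal
(5,7): no bracket -> illegal
(6,3): no bracket -> illegal
(6,4): flips 3 -> legal
(6,5): no bracket -> illegal
(6,7): no bracket -> illegal
(7,5): no bracket -> illegal
(7,6): no bracket -> illegal

Answer: (2,0) (3,0) (4,0) (4,2) (5,3) (6,4)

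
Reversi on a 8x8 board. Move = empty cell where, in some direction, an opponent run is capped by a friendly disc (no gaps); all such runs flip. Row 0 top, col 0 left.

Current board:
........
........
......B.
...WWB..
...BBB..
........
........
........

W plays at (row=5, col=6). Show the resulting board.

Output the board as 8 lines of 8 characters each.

Answer: ........
........
......B.
...WWB..
...BBW..
......W.
........
........

Derivation:
Place W at (5,6); scan 8 dirs for brackets.
Dir NW: opp run (4,5) capped by W -> flip
Dir N: first cell '.' (not opp) -> no flip
Dir NE: first cell '.' (not opp) -> no flip
Dir W: first cell '.' (not opp) -> no flip
Dir E: first cell '.' (not opp) -> no flip
Dir SW: first cell '.' (not opp) -> no flip
Dir S: first cell '.' (not opp) -> no flip
Dir SE: first cell '.' (not opp) -> no flip
All flips: (4,5)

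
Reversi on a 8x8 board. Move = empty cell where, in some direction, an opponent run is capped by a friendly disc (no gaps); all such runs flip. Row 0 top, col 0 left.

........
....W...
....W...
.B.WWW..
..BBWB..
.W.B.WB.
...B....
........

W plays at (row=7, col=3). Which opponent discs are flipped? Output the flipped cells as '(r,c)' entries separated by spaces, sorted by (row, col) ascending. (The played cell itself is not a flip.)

Dir NW: first cell '.' (not opp) -> no flip
Dir N: opp run (6,3) (5,3) (4,3) capped by W -> flip
Dir NE: first cell '.' (not opp) -> no flip
Dir W: first cell '.' (not opp) -> no flip
Dir E: first cell '.' (not opp) -> no flip
Dir SW: edge -> no flip
Dir S: edge -> no flip
Dir SE: edge -> no flip

Answer: (4,3) (5,3) (6,3)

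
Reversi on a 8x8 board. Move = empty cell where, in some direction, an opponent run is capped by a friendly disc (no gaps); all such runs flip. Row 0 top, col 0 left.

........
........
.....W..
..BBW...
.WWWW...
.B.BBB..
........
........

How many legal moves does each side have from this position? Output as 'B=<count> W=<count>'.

-- B to move --
(1,4): no bracket -> illegal
(1,5): no bracket -> illegal
(1,6): no bracket -> illegal
(2,3): no bracket -> illegal
(2,4): flips 2 -> legal
(2,6): no bracket -> illegal
(3,0): no bracket -> illegal
(3,1): flips 2 -> legal
(3,5): flips 2 -> legal
(3,6): no bracket -> illegal
(4,0): no bracket -> illegal
(4,5): no bracket -> illegal
(5,0): flips 1 -> legal
(5,2): flips 1 -> legal
B mobility = 5
-- W to move --
(2,1): flips 1 -> legal
(2,2): flips 2 -> legal
(2,3): flips 2 -> legal
(2,4): flips 1 -> legal
(3,1): flips 2 -> legal
(4,0): no bracket -> illegal
(4,5): no bracket -> illegal
(4,6): no bracket -> illegal
(5,0): no bracket -> illegal
(5,2): no bracket -> illegal
(5,6): no bracket -> illegal
(6,0): flips 1 -> legal
(6,1): flips 1 -> legal
(6,2): flips 1 -> legal
(6,3): flips 1 -> legal
(6,4): flips 2 -> legal
(6,5): flips 1 -> legal
(6,6): flips 1 -> legal
W mobility = 12

Answer: B=5 W=12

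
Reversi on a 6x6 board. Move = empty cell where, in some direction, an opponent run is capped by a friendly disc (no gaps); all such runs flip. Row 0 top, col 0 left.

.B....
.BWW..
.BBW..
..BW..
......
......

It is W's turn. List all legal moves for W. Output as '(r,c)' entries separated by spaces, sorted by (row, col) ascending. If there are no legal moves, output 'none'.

(0,0): flips 2 -> legal
(0,2): no bracket -> illegal
(1,0): flips 1 -> legal
(2,0): flips 2 -> legal
(3,0): flips 1 -> legal
(3,1): flips 2 -> legal
(4,1): flips 1 -> legal
(4,2): flips 2 -> legal
(4,3): no bracket -> illegal

Answer: (0,0) (1,0) (2,0) (3,0) (3,1) (4,1) (4,2)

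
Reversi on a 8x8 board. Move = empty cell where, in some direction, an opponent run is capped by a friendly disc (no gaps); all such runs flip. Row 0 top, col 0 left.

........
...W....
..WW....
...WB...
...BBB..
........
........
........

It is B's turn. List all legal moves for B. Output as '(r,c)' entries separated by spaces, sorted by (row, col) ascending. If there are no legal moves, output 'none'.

(0,2): no bracket -> illegal
(0,3): flips 3 -> legal
(0,4): no bracket -> illegal
(1,1): flips 2 -> legal
(1,2): flips 1 -> legal
(1,4): no bracket -> illegal
(2,1): no bracket -> illegal
(2,4): no bracket -> illegal
(3,1): no bracket -> illegal
(3,2): flips 1 -> legal
(4,2): no bracket -> illegal

Answer: (0,3) (1,1) (1,2) (3,2)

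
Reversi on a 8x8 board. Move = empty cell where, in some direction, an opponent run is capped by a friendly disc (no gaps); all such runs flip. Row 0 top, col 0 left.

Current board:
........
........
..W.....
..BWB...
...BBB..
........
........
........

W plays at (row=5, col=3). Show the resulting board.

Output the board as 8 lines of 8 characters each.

Answer: ........
........
..W.....
..BWB...
...WBB..
...W....
........
........

Derivation:
Place W at (5,3); scan 8 dirs for brackets.
Dir NW: first cell '.' (not opp) -> no flip
Dir N: opp run (4,3) capped by W -> flip
Dir NE: opp run (4,4), next='.' -> no flip
Dir W: first cell '.' (not opp) -> no flip
Dir E: first cell '.' (not opp) -> no flip
Dir SW: first cell '.' (not opp) -> no flip
Dir S: first cell '.' (not opp) -> no flip
Dir SE: first cell '.' (not opp) -> no flip
All flips: (4,3)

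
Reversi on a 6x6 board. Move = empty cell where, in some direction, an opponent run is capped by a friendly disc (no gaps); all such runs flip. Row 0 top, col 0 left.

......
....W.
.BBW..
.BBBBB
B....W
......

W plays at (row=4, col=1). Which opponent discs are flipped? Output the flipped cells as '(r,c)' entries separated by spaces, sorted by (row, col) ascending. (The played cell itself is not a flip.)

Dir NW: first cell '.' (not opp) -> no flip
Dir N: opp run (3,1) (2,1), next='.' -> no flip
Dir NE: opp run (3,2) capped by W -> flip
Dir W: opp run (4,0), next=edge -> no flip
Dir E: first cell '.' (not opp) -> no flip
Dir SW: first cell '.' (not opp) -> no flip
Dir S: first cell '.' (not opp) -> no flip
Dir SE: first cell '.' (not opp) -> no flip

Answer: (3,2)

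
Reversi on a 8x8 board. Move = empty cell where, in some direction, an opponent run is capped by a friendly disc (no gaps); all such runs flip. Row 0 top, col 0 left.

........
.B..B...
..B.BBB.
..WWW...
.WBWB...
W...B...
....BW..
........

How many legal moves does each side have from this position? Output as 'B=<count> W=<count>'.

Answer: B=5 W=11

Derivation:
-- B to move --
(2,1): flips 2 -> legal
(2,3): no bracket -> illegal
(3,0): no bracket -> illegal
(3,1): no bracket -> illegal
(3,5): no bracket -> illegal
(4,0): flips 1 -> legal
(4,5): no bracket -> illegal
(5,1): no bracket -> illegal
(5,2): flips 2 -> legal
(5,3): no bracket -> illegal
(5,5): no bracket -> illegal
(5,6): no bracket -> illegal
(6,0): no bracket -> illegal
(6,1): no bracket -> illegal
(6,6): flips 1 -> legal
(7,4): no bracket -> illegal
(7,5): no bracket -> illegal
(7,6): flips 1 -> legal
B mobility = 5
-- W to move --
(0,0): flips 2 -> legal
(0,1): no bracket -> illegal
(0,2): no bracket -> illegal
(0,3): no bracket -> illegal
(0,4): flips 2 -> legal
(0,5): no bracket -> illegal
(1,0): no bracket -> illegal
(1,2): flips 1 -> legal
(1,3): no bracket -> illegal
(1,5): flips 1 -> legal
(1,6): flips 1 -> legal
(1,7): no bracket -> illegal
(2,0): no bracket -> illegal
(2,1): no bracket -> illegal
(2,3): no bracket -> illegal
(2,7): no bracket -> illegal
(3,1): no bracket -> illegal
(3,5): no bracket -> illegal
(3,6): no bracket -> illegal
(3,7): no bracket -> illegal
(4,5): flips 1 -> legal
(5,1): flips 1 -> legal
(5,2): flips 1 -> legal
(5,3): no bracket -> illegal
(5,5): flips 1 -> legal
(6,3): flips 1 -> legal
(7,3): no bracket -> illegal
(7,4): flips 3 -> legal
(7,5): no bracket -> illegal
W mobility = 11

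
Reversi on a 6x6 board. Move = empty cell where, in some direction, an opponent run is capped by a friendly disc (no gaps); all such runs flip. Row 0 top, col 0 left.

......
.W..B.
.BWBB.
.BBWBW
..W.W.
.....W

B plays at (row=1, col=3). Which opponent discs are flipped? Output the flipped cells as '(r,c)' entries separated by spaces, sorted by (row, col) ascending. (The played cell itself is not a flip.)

Answer: (2,2)

Derivation:
Dir NW: first cell '.' (not opp) -> no flip
Dir N: first cell '.' (not opp) -> no flip
Dir NE: first cell '.' (not opp) -> no flip
Dir W: first cell '.' (not opp) -> no flip
Dir E: first cell 'B' (not opp) -> no flip
Dir SW: opp run (2,2) capped by B -> flip
Dir S: first cell 'B' (not opp) -> no flip
Dir SE: first cell 'B' (not opp) -> no flip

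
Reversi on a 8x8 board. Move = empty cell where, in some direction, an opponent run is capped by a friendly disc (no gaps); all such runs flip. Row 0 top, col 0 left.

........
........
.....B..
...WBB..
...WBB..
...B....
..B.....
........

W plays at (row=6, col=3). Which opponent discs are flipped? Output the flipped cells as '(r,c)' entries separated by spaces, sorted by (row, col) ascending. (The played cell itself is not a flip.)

Dir NW: first cell '.' (not opp) -> no flip
Dir N: opp run (5,3) capped by W -> flip
Dir NE: first cell '.' (not opp) -> no flip
Dir W: opp run (6,2), next='.' -> no flip
Dir E: first cell '.' (not opp) -> no flip
Dir SW: first cell '.' (not opp) -> no flip
Dir S: first cell '.' (not opp) -> no flip
Dir SE: first cell '.' (not opp) -> no flip

Answer: (5,3)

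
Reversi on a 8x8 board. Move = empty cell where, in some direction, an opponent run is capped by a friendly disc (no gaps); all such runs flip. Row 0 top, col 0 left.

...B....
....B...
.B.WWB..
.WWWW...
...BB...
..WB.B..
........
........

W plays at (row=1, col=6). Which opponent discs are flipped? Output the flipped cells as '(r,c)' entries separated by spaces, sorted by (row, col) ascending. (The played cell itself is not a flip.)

Dir NW: first cell '.' (not opp) -> no flip
Dir N: first cell '.' (not opp) -> no flip
Dir NE: first cell '.' (not opp) -> no flip
Dir W: first cell '.' (not opp) -> no flip
Dir E: first cell '.' (not opp) -> no flip
Dir SW: opp run (2,5) capped by W -> flip
Dir S: first cell '.' (not opp) -> no flip
Dir SE: first cell '.' (not opp) -> no flip

Answer: (2,5)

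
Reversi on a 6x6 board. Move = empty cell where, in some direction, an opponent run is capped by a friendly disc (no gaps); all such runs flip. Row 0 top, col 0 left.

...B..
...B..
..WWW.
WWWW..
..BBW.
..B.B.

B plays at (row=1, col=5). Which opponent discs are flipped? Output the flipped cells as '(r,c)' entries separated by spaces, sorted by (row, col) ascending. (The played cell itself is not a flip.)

Dir NW: first cell '.' (not opp) -> no flip
Dir N: first cell '.' (not opp) -> no flip
Dir NE: edge -> no flip
Dir W: first cell '.' (not opp) -> no flip
Dir E: edge -> no flip
Dir SW: opp run (2,4) (3,3) capped by B -> flip
Dir S: first cell '.' (not opp) -> no flip
Dir SE: edge -> no flip

Answer: (2,4) (3,3)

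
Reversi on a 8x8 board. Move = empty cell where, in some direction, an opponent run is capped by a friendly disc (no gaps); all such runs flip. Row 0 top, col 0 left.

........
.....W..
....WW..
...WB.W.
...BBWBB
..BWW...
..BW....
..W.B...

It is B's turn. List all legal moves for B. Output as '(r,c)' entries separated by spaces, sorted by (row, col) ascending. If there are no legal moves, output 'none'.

Answer: (1,4) (1,6) (2,2) (2,3) (2,6) (3,2) (5,5) (5,6) (6,4) (6,5) (7,3)

Derivation:
(0,4): no bracket -> illegal
(0,5): no bracket -> illegal
(0,6): no bracket -> illegal
(1,3): no bracket -> illegal
(1,4): flips 3 -> legal
(1,6): flips 1 -> legal
(2,2): flips 1 -> legal
(2,3): flips 1 -> legal
(2,6): flips 1 -> legal
(2,7): no bracket -> illegal
(3,2): flips 1 -> legal
(3,5): no bracket -> illegal
(3,7): no bracket -> illegal
(4,2): no bracket -> illegal
(5,5): flips 2 -> legal
(5,6): flips 1 -> legal
(6,1): no bracket -> illegal
(6,4): flips 2 -> legal
(6,5): flips 1 -> legal
(7,1): no bracket -> illegal
(7,3): flips 2 -> legal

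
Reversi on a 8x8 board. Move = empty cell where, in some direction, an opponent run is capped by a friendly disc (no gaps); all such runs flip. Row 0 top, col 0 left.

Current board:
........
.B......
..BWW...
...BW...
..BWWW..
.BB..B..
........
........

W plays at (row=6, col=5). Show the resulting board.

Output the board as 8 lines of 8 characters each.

Place W at (6,5); scan 8 dirs for brackets.
Dir NW: first cell '.' (not opp) -> no flip
Dir N: opp run (5,5) capped by W -> flip
Dir NE: first cell '.' (not opp) -> no flip
Dir W: first cell '.' (not opp) -> no flip
Dir E: first cell '.' (not opp) -> no flip
Dir SW: first cell '.' (not opp) -> no flip
Dir S: first cell '.' (not opp) -> no flip
Dir SE: first cell '.' (not opp) -> no flip
All flips: (5,5)

Answer: ........
.B......
..BWW...
...BW...
..BWWW..
.BB..W..
.....W..
........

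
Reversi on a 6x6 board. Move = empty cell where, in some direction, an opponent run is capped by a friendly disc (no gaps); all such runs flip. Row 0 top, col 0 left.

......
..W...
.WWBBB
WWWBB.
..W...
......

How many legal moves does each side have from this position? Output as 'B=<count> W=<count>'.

Answer: B=5 W=5

Derivation:
-- B to move --
(0,1): flips 1 -> legal
(0,2): no bracket -> illegal
(0,3): no bracket -> illegal
(1,0): no bracket -> illegal
(1,1): flips 1 -> legal
(1,3): no bracket -> illegal
(2,0): flips 2 -> legal
(4,0): no bracket -> illegal
(4,1): flips 1 -> legal
(4,3): no bracket -> illegal
(5,1): flips 1 -> legal
(5,2): no bracket -> illegal
(5,3): no bracket -> illegal
B mobility = 5
-- W to move --
(1,3): no bracket -> illegal
(1,4): flips 1 -> legal
(1,5): flips 2 -> legal
(3,5): flips 2 -> legal
(4,3): no bracket -> illegal
(4,4): flips 1 -> legal
(4,5): flips 2 -> legal
W mobility = 5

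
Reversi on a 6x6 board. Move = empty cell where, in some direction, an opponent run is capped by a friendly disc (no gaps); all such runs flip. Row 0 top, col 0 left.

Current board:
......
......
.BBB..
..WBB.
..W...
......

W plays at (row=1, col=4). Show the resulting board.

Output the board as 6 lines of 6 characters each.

Answer: ......
....W.
.BBW..
..WBB.
..W...
......

Derivation:
Place W at (1,4); scan 8 dirs for brackets.
Dir NW: first cell '.' (not opp) -> no flip
Dir N: first cell '.' (not opp) -> no flip
Dir NE: first cell '.' (not opp) -> no flip
Dir W: first cell '.' (not opp) -> no flip
Dir E: first cell '.' (not opp) -> no flip
Dir SW: opp run (2,3) capped by W -> flip
Dir S: first cell '.' (not opp) -> no flip
Dir SE: first cell '.' (not opp) -> no flip
All flips: (2,3)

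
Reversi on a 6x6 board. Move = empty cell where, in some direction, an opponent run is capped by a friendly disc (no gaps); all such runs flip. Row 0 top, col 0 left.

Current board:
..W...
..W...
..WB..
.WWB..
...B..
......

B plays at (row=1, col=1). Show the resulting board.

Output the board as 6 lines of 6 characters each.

Place B at (1,1); scan 8 dirs for brackets.
Dir NW: first cell '.' (not opp) -> no flip
Dir N: first cell '.' (not opp) -> no flip
Dir NE: opp run (0,2), next=edge -> no flip
Dir W: first cell '.' (not opp) -> no flip
Dir E: opp run (1,2), next='.' -> no flip
Dir SW: first cell '.' (not opp) -> no flip
Dir S: first cell '.' (not opp) -> no flip
Dir SE: opp run (2,2) capped by B -> flip
All flips: (2,2)

Answer: ..W...
.BW...
..BB..
.WWB..
...B..
......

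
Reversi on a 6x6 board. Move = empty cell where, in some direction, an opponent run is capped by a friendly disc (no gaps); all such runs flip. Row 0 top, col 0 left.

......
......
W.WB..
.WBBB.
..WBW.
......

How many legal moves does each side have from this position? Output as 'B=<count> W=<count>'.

Answer: B=10 W=2

Derivation:
-- B to move --
(1,0): no bracket -> illegal
(1,1): flips 1 -> legal
(1,2): flips 1 -> legal
(1,3): no bracket -> illegal
(2,1): flips 1 -> legal
(3,0): flips 1 -> legal
(3,5): no bracket -> illegal
(4,0): no bracket -> illegal
(4,1): flips 1 -> legal
(4,5): flips 1 -> legal
(5,1): flips 1 -> legal
(5,2): flips 1 -> legal
(5,3): no bracket -> illegal
(5,4): flips 1 -> legal
(5,5): flips 1 -> legal
B mobility = 10
-- W to move --
(1,2): no bracket -> illegal
(1,3): no bracket -> illegal
(1,4): no bracket -> illegal
(2,1): no bracket -> illegal
(2,4): flips 3 -> legal
(2,5): no bracket -> illegal
(3,5): flips 3 -> legal
(4,1): no bracket -> illegal
(4,5): no bracket -> illegal
(5,2): no bracket -> illegal
(5,3): no bracket -> illegal
(5,4): no bracket -> illegal
W mobility = 2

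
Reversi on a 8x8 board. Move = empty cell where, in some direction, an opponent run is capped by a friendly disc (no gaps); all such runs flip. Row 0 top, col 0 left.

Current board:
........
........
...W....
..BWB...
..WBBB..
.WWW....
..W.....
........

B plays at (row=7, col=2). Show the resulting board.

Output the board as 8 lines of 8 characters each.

Place B at (7,2); scan 8 dirs for brackets.
Dir NW: first cell '.' (not opp) -> no flip
Dir N: opp run (6,2) (5,2) (4,2) capped by B -> flip
Dir NE: first cell '.' (not opp) -> no flip
Dir W: first cell '.' (not opp) -> no flip
Dir E: first cell '.' (not opp) -> no flip
Dir SW: edge -> no flip
Dir S: edge -> no flip
Dir SE: edge -> no flip
All flips: (4,2) (5,2) (6,2)

Answer: ........
........
...W....
..BWB...
..BBBB..
.WBW....
..B.....
..B.....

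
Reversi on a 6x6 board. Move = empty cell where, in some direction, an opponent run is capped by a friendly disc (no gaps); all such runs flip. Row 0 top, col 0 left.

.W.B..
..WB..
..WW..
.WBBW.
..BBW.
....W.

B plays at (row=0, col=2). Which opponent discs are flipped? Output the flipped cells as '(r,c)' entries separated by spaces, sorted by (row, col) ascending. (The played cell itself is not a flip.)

Answer: (1,2) (2,2)

Derivation:
Dir NW: edge -> no flip
Dir N: edge -> no flip
Dir NE: edge -> no flip
Dir W: opp run (0,1), next='.' -> no flip
Dir E: first cell 'B' (not opp) -> no flip
Dir SW: first cell '.' (not opp) -> no flip
Dir S: opp run (1,2) (2,2) capped by B -> flip
Dir SE: first cell 'B' (not opp) -> no flip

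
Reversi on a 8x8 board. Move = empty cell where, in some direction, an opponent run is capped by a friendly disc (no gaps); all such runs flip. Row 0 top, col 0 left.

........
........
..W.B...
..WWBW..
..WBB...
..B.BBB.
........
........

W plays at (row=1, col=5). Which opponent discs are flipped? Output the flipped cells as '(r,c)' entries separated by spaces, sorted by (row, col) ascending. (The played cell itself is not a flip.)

Dir NW: first cell '.' (not opp) -> no flip
Dir N: first cell '.' (not opp) -> no flip
Dir NE: first cell '.' (not opp) -> no flip
Dir W: first cell '.' (not opp) -> no flip
Dir E: first cell '.' (not opp) -> no flip
Dir SW: opp run (2,4) capped by W -> flip
Dir S: first cell '.' (not opp) -> no flip
Dir SE: first cell '.' (not opp) -> no flip

Answer: (2,4)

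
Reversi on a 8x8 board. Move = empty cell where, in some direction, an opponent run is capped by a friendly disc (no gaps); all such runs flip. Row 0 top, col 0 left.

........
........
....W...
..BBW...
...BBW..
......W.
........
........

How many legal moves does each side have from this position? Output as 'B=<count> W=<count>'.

Answer: B=5 W=4

Derivation:
-- B to move --
(1,3): no bracket -> illegal
(1,4): flips 2 -> legal
(1,5): flips 1 -> legal
(2,3): no bracket -> illegal
(2,5): flips 1 -> legal
(3,5): flips 1 -> legal
(3,6): no bracket -> illegal
(4,6): flips 1 -> legal
(4,7): no bracket -> illegal
(5,4): no bracket -> illegal
(5,5): no bracket -> illegal
(5,7): no bracket -> illegal
(6,5): no bracket -> illegal
(6,6): no bracket -> illegal
(6,7): no bracket -> illegal
B mobility = 5
-- W to move --
(2,1): no bracket -> illegal
(2,2): no bracket -> illegal
(2,3): no bracket -> illegal
(3,1): flips 2 -> legal
(3,5): no bracket -> illegal
(4,1): no bracket -> illegal
(4,2): flips 3 -> legal
(5,2): flips 1 -> legal
(5,3): no bracket -> illegal
(5,4): flips 1 -> legal
(5,5): no bracket -> illegal
W mobility = 4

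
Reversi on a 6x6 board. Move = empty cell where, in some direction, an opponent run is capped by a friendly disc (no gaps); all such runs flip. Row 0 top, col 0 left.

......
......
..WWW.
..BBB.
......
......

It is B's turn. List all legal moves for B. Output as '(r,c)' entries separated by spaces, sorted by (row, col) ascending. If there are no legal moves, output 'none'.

(1,1): flips 1 -> legal
(1,2): flips 2 -> legal
(1,3): flips 1 -> legal
(1,4): flips 2 -> legal
(1,5): flips 1 -> legal
(2,1): no bracket -> illegal
(2,5): no bracket -> illegal
(3,1): no bracket -> illegal
(3,5): no bracket -> illegal

Answer: (1,1) (1,2) (1,3) (1,4) (1,5)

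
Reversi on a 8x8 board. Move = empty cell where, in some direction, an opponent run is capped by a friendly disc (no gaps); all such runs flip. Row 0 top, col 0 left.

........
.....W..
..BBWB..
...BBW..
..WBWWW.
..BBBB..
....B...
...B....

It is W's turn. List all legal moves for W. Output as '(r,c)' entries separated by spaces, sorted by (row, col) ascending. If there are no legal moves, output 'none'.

Answer: (1,1) (1,2) (2,1) (2,6) (3,2) (6,2) (6,3) (6,5) (6,6) (7,4) (7,5)

Derivation:
(1,1): flips 2 -> legal
(1,2): flips 2 -> legal
(1,3): no bracket -> illegal
(1,4): no bracket -> illegal
(1,6): no bracket -> illegal
(2,1): flips 2 -> legal
(2,6): flips 1 -> legal
(3,1): no bracket -> illegal
(3,2): flips 2 -> legal
(3,6): no bracket -> illegal
(4,1): no bracket -> illegal
(5,1): no bracket -> illegal
(5,6): no bracket -> illegal
(6,1): no bracket -> illegal
(6,2): flips 2 -> legal
(6,3): flips 1 -> legal
(6,5): flips 1 -> legal
(6,6): flips 1 -> legal
(7,2): no bracket -> illegal
(7,4): flips 2 -> legal
(7,5): flips 2 -> legal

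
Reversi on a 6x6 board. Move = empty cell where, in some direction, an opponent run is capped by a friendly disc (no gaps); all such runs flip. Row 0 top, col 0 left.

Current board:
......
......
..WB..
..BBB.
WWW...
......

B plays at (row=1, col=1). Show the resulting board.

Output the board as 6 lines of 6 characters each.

Place B at (1,1); scan 8 dirs for brackets.
Dir NW: first cell '.' (not opp) -> no flip
Dir N: first cell '.' (not opp) -> no flip
Dir NE: first cell '.' (not opp) -> no flip
Dir W: first cell '.' (not opp) -> no flip
Dir E: first cell '.' (not opp) -> no flip
Dir SW: first cell '.' (not opp) -> no flip
Dir S: first cell '.' (not opp) -> no flip
Dir SE: opp run (2,2) capped by B -> flip
All flips: (2,2)

Answer: ......
.B....
..BB..
..BBB.
WWW...
......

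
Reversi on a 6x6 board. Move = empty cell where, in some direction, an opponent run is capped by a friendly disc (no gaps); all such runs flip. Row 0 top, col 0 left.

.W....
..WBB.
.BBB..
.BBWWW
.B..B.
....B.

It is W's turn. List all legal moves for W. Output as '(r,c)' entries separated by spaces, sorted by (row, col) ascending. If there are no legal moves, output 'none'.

Answer: (0,3) (1,1) (1,5) (3,0) (4,2) (5,3) (5,5)

Derivation:
(0,2): no bracket -> illegal
(0,3): flips 2 -> legal
(0,4): no bracket -> illegal
(0,5): no bracket -> illegal
(1,0): no bracket -> illegal
(1,1): flips 1 -> legal
(1,5): flips 2 -> legal
(2,0): no bracket -> illegal
(2,4): no bracket -> illegal
(2,5): no bracket -> illegal
(3,0): flips 3 -> legal
(4,0): no bracket -> illegal
(4,2): flips 2 -> legal
(4,3): no bracket -> illegal
(4,5): no bracket -> illegal
(5,0): no bracket -> illegal
(5,1): no bracket -> illegal
(5,2): no bracket -> illegal
(5,3): flips 1 -> legal
(5,5): flips 1 -> legal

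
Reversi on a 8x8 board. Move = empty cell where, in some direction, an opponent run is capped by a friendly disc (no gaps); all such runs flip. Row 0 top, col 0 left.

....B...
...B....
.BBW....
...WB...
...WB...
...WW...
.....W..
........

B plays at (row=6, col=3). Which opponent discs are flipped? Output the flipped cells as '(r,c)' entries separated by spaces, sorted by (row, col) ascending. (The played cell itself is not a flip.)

Answer: (2,3) (3,3) (4,3) (5,3)

Derivation:
Dir NW: first cell '.' (not opp) -> no flip
Dir N: opp run (5,3) (4,3) (3,3) (2,3) capped by B -> flip
Dir NE: opp run (5,4), next='.' -> no flip
Dir W: first cell '.' (not opp) -> no flip
Dir E: first cell '.' (not opp) -> no flip
Dir SW: first cell '.' (not opp) -> no flip
Dir S: first cell '.' (not opp) -> no flip
Dir SE: first cell '.' (not opp) -> no flip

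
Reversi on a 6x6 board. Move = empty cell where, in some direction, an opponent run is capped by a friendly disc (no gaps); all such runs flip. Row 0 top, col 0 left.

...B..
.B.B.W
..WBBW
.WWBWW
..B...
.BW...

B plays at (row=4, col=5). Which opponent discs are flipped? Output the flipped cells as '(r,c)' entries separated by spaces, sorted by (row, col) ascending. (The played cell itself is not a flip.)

Dir NW: opp run (3,4) capped by B -> flip
Dir N: opp run (3,5) (2,5) (1,5), next='.' -> no flip
Dir NE: edge -> no flip
Dir W: first cell '.' (not opp) -> no flip
Dir E: edge -> no flip
Dir SW: first cell '.' (not opp) -> no flip
Dir S: first cell '.' (not opp) -> no flip
Dir SE: edge -> no flip

Answer: (3,4)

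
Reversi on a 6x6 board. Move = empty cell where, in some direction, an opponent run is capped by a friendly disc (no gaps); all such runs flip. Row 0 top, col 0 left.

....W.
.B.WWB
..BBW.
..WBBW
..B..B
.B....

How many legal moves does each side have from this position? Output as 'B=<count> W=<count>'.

-- B to move --
(0,2): no bracket -> illegal
(0,3): flips 1 -> legal
(0,5): flips 1 -> legal
(1,2): flips 2 -> legal
(2,1): no bracket -> illegal
(2,5): flips 2 -> legal
(3,1): flips 1 -> legal
(4,1): flips 1 -> legal
(4,3): no bracket -> illegal
(4,4): no bracket -> illegal
B mobility = 6
-- W to move --
(0,0): no bracket -> illegal
(0,1): no bracket -> illegal
(0,2): no bracket -> illegal
(0,5): no bracket -> illegal
(1,0): no bracket -> illegal
(1,2): flips 1 -> legal
(2,0): no bracket -> illegal
(2,1): flips 2 -> legal
(2,5): no bracket -> illegal
(3,1): flips 1 -> legal
(4,0): no bracket -> illegal
(4,1): no bracket -> illegal
(4,3): flips 2 -> legal
(4,4): flips 1 -> legal
(5,0): no bracket -> illegal
(5,2): flips 1 -> legal
(5,3): no bracket -> illegal
(5,4): no bracket -> illegal
(5,5): flips 1 -> legal
W mobility = 7

Answer: B=6 W=7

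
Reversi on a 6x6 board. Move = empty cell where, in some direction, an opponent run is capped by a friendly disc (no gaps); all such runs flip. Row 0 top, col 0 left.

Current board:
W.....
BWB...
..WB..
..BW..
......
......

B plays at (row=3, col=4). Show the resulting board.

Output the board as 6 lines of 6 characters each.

Place B at (3,4); scan 8 dirs for brackets.
Dir NW: first cell 'B' (not opp) -> no flip
Dir N: first cell '.' (not opp) -> no flip
Dir NE: first cell '.' (not opp) -> no flip
Dir W: opp run (3,3) capped by B -> flip
Dir E: first cell '.' (not opp) -> no flip
Dir SW: first cell '.' (not opp) -> no flip
Dir S: first cell '.' (not opp) -> no flip
Dir SE: first cell '.' (not opp) -> no flip
All flips: (3,3)

Answer: W.....
BWB...
..WB..
..BBB.
......
......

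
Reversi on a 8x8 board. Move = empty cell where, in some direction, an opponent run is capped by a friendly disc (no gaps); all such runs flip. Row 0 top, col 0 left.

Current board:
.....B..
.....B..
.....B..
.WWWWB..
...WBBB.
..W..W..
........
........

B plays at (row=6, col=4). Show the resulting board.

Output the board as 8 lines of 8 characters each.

Place B at (6,4); scan 8 dirs for brackets.
Dir NW: first cell '.' (not opp) -> no flip
Dir N: first cell '.' (not opp) -> no flip
Dir NE: opp run (5,5) capped by B -> flip
Dir W: first cell '.' (not opp) -> no flip
Dir E: first cell '.' (not opp) -> no flip
Dir SW: first cell '.' (not opp) -> no flip
Dir S: first cell '.' (not opp) -> no flip
Dir SE: first cell '.' (not opp) -> no flip
All flips: (5,5)

Answer: .....B..
.....B..
.....B..
.WWWWB..
...WBBB.
..W..B..
....B...
........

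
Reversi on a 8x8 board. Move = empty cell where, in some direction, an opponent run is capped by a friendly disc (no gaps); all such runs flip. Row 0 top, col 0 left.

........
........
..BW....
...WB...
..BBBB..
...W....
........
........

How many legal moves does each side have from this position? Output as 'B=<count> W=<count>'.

-- B to move --
(1,2): flips 1 -> legal
(1,3): flips 2 -> legal
(1,4): no bracket -> illegal
(2,4): flips 2 -> legal
(3,2): flips 1 -> legal
(5,2): no bracket -> illegal
(5,4): no bracket -> illegal
(6,2): flips 1 -> legal
(6,3): flips 1 -> legal
(6,4): flips 1 -> legal
B mobility = 7
-- W to move --
(1,1): flips 1 -> legal
(1,2): no bracket -> illegal
(1,3): no bracket -> illegal
(2,1): flips 1 -> legal
(2,4): no bracket -> illegal
(2,5): no bracket -> illegal
(3,1): flips 1 -> legal
(3,2): no bracket -> illegal
(3,5): flips 2 -> legal
(3,6): no bracket -> illegal
(4,1): no bracket -> illegal
(4,6): no bracket -> illegal
(5,1): flips 1 -> legal
(5,2): no bracket -> illegal
(5,4): no bracket -> illegal
(5,5): flips 1 -> legal
(5,6): flips 2 -> legal
W mobility = 7

Answer: B=7 W=7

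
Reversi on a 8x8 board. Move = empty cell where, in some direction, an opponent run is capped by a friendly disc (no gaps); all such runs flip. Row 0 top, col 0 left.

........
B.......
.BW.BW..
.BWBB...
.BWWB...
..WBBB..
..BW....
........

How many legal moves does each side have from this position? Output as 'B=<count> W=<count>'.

-- B to move --
(1,1): flips 1 -> legal
(1,2): flips 4 -> legal
(1,3): flips 1 -> legal
(1,4): no bracket -> illegal
(1,5): no bracket -> illegal
(1,6): flips 1 -> legal
(2,3): flips 2 -> legal
(2,6): flips 1 -> legal
(3,5): no bracket -> illegal
(3,6): no bracket -> illegal
(5,1): flips 2 -> legal
(6,1): flips 2 -> legal
(6,4): flips 1 -> legal
(7,2): flips 1 -> legal
(7,3): flips 1 -> legal
(7,4): flips 2 -> legal
B mobility = 12
-- W to move --
(0,0): no bracket -> illegal
(0,1): no bracket -> illegal
(1,1): no bracket -> illegal
(1,2): no bracket -> illegal
(1,3): no bracket -> illegal
(1,4): no bracket -> illegal
(1,5): flips 2 -> legal
(2,0): flips 2 -> legal
(2,3): flips 2 -> legal
(3,0): flips 2 -> legal
(3,5): flips 2 -> legal
(4,0): flips 2 -> legal
(4,5): flips 2 -> legal
(4,6): no bracket -> illegal
(5,0): flips 1 -> legal
(5,1): no bracket -> illegal
(5,6): flips 3 -> legal
(6,1): flips 1 -> legal
(6,4): flips 1 -> legal
(6,5): flips 1 -> legal
(6,6): flips 3 -> legal
(7,1): no bracket -> illegal
(7,2): flips 1 -> legal
(7,3): no bracket -> illegal
W mobility = 14

Answer: B=12 W=14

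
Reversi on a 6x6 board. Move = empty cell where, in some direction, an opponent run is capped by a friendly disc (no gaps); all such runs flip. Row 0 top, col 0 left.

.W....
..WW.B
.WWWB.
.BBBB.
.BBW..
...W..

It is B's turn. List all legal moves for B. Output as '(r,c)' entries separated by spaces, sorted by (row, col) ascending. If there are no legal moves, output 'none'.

Answer: (0,2) (0,3) (0,4) (1,0) (1,1) (1,4) (2,0) (4,4) (5,2) (5,4)

Derivation:
(0,0): no bracket -> illegal
(0,2): flips 3 -> legal
(0,3): flips 2 -> legal
(0,4): flips 2 -> legal
(1,0): flips 1 -> legal
(1,1): flips 2 -> legal
(1,4): flips 1 -> legal
(2,0): flips 3 -> legal
(3,0): no bracket -> illegal
(4,4): flips 1 -> legal
(5,2): flips 1 -> legal
(5,4): flips 1 -> legal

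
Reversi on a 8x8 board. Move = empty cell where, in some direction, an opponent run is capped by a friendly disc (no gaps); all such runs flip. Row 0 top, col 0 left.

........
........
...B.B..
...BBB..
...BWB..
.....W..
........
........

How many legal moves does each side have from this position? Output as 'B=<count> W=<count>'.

-- B to move --
(4,6): no bracket -> illegal
(5,3): flips 1 -> legal
(5,4): flips 1 -> legal
(5,6): no bracket -> illegal
(6,4): no bracket -> illegal
(6,5): flips 1 -> legal
(6,6): flips 2 -> legal
B mobility = 4
-- W to move --
(1,2): no bracket -> illegal
(1,3): no bracket -> illegal
(1,4): no bracket -> illegal
(1,5): flips 3 -> legal
(1,6): no bracket -> illegal
(2,2): flips 1 -> legal
(2,4): flips 1 -> legal
(2,6): flips 1 -> legal
(3,2): no bracket -> illegal
(3,6): no bracket -> illegal
(4,2): flips 1 -> legal
(4,6): flips 1 -> legal
(5,2): no bracket -> illegal
(5,3): no bracket -> illegal
(5,4): no bracket -> illegal
(5,6): no bracket -> illegal
W mobility = 6

Answer: B=4 W=6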